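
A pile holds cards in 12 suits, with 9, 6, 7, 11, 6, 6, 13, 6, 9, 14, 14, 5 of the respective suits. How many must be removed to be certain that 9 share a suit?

85

In the worst case you take as many as possible of each suit without reaching 9: 8 + 6 + 7 + 8 + 6 + 6 + 8 + 6 + 8 + 8 + 8 + 5 = 84.
The next one must give 9 of some suit, so 84 + 1 = 85.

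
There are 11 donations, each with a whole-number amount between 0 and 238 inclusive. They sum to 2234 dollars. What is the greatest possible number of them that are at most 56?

Each value at 56 or below falls at least 238 − 56 = 182 short of the ceiling 238.
The ceiling total is 11 × 238 = 2618, and we need 2234, so at most ⌊(2618 − 2234)/182⌋ = 2 can be that low.
k = 2 is achieved by 2 values at 56 and 9 at 238, total 2254; lower one of the 238's by 20 (still > 56) to reach 2234.

2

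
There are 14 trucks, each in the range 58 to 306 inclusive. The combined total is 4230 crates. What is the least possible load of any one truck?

Minimizing one value means maximizing the remaining 13.
The other 13 contribute at most 13 × 306 = 3978, leaving at least 4230 − 3978 = 252.
Since 252 ≥ 58, this is achievable: one at 252 and 13 at 306.

252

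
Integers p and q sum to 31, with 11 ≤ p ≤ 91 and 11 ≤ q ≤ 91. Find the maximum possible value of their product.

240

For a fixed sum, the product pq is largest when p and q are as close as possible.
Taking p = 15 and q = 16 (both in [11, 91]) gives pq = 240.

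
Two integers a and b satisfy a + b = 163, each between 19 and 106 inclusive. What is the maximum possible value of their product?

With a + b fixed, ab peaks when the two are closest together.
Taking a = 81 and b = 82 (both in [19, 106]) gives ab = 6642.

6642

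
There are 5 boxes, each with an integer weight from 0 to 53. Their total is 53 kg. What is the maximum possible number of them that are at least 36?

1

With k values at 36 or above and the rest at least 0, the sum is at least 0 + 36k.
Since the sum is 53, we need 36k ≤ 53, i.e. k ≤ 1.
k = 1 is achieved by 1 value at 36 and 4 at 0, total 36; add 17 to one value (staying below 36) to reach 53.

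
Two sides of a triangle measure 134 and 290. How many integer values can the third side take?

The triangle inequality gives |134 − 290| < c < 134 + 290, i.e. 156 < c < 424.
So c can be any integer from 157 to 423: 267 values.

267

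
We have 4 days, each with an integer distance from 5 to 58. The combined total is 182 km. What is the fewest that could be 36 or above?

Suppose at most 4 − j of them reach 36; then j values are ≤ 35 and the rest ≤ 58.
The total is then ≤ 35·j + 58·(4 − j) = 232 − 23j. For this to be ≥ 182 we need j ≤ 2, so at least 4 − 2 = 2 must reach 36.
Exactly 2 works: 2 values at 58 and 2 at 35 total 186; lower one of the high values by 4 (still ≥ 36) to hit 182.

2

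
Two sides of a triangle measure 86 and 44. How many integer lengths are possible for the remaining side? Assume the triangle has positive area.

The triangle inequality gives |86 − 44| < c < 86 + 44, i.e. 42 < c < 130.
So c can be any integer from 43 to 129: 87 values.

87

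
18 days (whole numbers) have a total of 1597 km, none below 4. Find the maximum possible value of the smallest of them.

88

The 18 values sum to 1597, so their minimum is at most ⌊1597/18⌋ = 88.
Taking 5 copies of 88 and 13 copies of 89 gives exactly 1597, so 88 is attained.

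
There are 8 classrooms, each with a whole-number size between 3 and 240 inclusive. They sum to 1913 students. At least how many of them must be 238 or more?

Suppose at most 8 − j of them reach 238; then j values are ≤ 237 and the rest ≤ 240.
The total is then ≤ 237·j + 240·(8 − j) = 1920 − 3j. For this to be ≥ 1913 we need j ≤ 2, so at least 8 − 2 = 6 must reach 238.
Exactly 6 works: 6 values at 240 and 2 at 237 total 1914; lower one of the high values by 1 (still ≥ 238) to hit 1913.

6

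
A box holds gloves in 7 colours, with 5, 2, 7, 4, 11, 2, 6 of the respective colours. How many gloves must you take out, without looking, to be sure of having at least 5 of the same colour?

25

In the worst case you take as many as possible of each colour without reaching 5: 4 + 2 + 4 + 4 + 4 + 2 + 4 = 24.
The next one must give 5 of some colour, so 24 + 1 = 25.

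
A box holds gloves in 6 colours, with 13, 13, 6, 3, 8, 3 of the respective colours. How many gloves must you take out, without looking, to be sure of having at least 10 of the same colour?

39

In the worst case you take as many as possible of each colour without reaching 10: 9 + 9 + 6 + 3 + 8 + 3 = 38.
The next one must give 10 of some colour, so 38 + 1 = 39.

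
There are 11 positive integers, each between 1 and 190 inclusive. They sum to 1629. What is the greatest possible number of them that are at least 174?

Suppose k of them are at least 174. Those contribute at least 174 each and the other 11 − k at least 1 each.
So the total is at least 174k + 1(11 − k) = 11 + 173k. This must be ≤ 1629, giving k ≤ 9.
k = 9 is achieved by 9 values at 174 and 2 at 1, total 1568; add 61 to one value (staying below 174) to reach 1629.

9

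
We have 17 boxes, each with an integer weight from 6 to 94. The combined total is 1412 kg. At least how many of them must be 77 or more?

Each value short of 77 is at most 76, costing at least 94 − 76 = 18 against the maximum total of 1598.
We can afford to lose at most 1598 − 1412 = 186, so at most ⌊186/18⌋ = 10 fall short, and at least 7 are ≥ 77.
Exactly 7 works: 7 values at 94 and 10 at 76 total 1418; lower one of the high values by 6 (still ≥ 77) to hit 1412.

7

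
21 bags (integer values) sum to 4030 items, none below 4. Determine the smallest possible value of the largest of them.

192

The average is 4030/21 > 191, so not all 21 can be 191 or less; the largest is ≥ 192.
Equality holds with 19 values of 192 and 2 values of 191.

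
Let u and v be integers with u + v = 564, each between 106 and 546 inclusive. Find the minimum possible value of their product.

For a fixed sum, uv is smallest when u and v are as far apart as possible.
At the endpoint u = 106, v = 564 − 106 = 458, so uv = 106 × 458 = 48548.

48548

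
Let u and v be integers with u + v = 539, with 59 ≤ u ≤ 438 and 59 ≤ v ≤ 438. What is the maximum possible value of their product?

uv = u(539 − u) is maximized when u is as near 539/2 as the bounds allow.
Taking u = 269 and v = 270 (both in [59, 438]) gives uv = 72630.

72630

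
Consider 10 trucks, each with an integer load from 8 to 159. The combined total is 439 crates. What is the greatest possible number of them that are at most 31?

8

Suppose k of them are at most 31. Those contribute at most 31 each and the rest at most 159 each.
So the total is at most 31k + 159(10 − k) = 1590 − 128k. This must still be ≥ 439, so k ≤ 8.
k = 8 is achieved by 8 values at 31 and 2 at 159, total 566; lower one of the 159's by 127 (still > 31) to reach 439.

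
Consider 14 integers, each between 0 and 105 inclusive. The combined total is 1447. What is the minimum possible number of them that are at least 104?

Each value short of 104 is at most 103, costing at least 105 − 103 = 2 against the maximum total of 1470.
We can afford to lose at most 1470 − 1447 = 23, so at most ⌊23/2⌋ = 11 fall short, and at least 3 are ≥ 104.
Exactly 3 works: 3 values at 105 and 11 at 103 total 1448; lower one of the high values by 1 (still ≥ 104) to hit 1447.

3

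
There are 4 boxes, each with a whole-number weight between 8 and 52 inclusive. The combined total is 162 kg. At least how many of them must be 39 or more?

Each value short of 39 is at most 38, costing at least 52 − 38 = 14 against the maximum total of 208.
We can afford to lose at most 208 − 162 = 46, so at most ⌊46/14⌋ = 3 fall short, and at least 1 are ≥ 39.
Exactly 1 works: 1 value at 52 and 3 at 38 total 166; lower one of the high values by 4 (still ≥ 39) to hit 162.

1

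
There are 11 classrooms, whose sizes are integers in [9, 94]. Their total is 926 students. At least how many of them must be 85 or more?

If only k of them are at least 85, the other 11 − k are at most 84, so the total is at most k·94 + (11 − k)·84.
This must reach 926, so k·94 + (11 − k)·84 ≥ 926, giving k ≥ 1.
Exactly 1 works: 1 value at 94 and 10 at 84 total 934; lower one of the high values by 8 (still ≥ 85) to hit 926.

1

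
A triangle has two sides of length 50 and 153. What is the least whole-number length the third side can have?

The third side must exceed |50 − 153| = 103.
The smallest integer above 103 is 104.

104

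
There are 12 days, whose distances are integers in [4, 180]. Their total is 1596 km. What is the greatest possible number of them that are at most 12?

3

Each value at 12 or below falls at least 180 − 12 = 168 short of the ceiling 180.
The ceiling total is 12 × 180 = 2160, and we need 1596, so at most ⌊(2160 − 1596)/168⌋ = 3 can be that low.
k = 3 is achieved by 3 values at 12 and 9 at 180, total 1656; lower one of the 180's by 60 (still > 12) to reach 1596.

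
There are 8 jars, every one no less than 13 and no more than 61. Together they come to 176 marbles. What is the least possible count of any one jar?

13

Minimizing one value means maximizing the remaining 7.
The other 7 can take up 7 × 61 = 427 ≥ 176 − 13, so one jar can sit at its floor of 13.
Achievable: one at 13 and the other 7 totalling 163, which fits since 7 × 13 ≤ 163 ≤ 7 × 61.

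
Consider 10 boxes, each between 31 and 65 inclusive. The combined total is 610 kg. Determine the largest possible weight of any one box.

65

Maximizing one value means minimizing the remaining 9.
The other 9 contribute at least 9 × 31 = 279, leaving at most 610 − 279 = 331.
But each box is capped at 65, so the maximum is 65.
Achievable: one at 65 and the other 9 totalling 545, which fits since 9 × 31 ≤ 545 ≤ 9 × 65.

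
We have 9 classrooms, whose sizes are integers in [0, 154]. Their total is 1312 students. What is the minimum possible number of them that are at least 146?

If only k of them are at least 146, the other 9 − k are at most 145, so the total is at most k·154 + (9 − k)·145.
This must reach 1312, so k·154 + (9 − k)·145 ≥ 1312, giving k ≥ 1.
Exactly 1 works: 1 value at 154 and 8 at 145 total 1314; lower one of the high values by 2 (still ≥ 146) to hit 1312.

1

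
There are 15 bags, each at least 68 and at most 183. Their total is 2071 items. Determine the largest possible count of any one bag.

Maximizing one value means minimizing the remaining 14.
The other 14 contribute at least 14 × 68 = 952, leaving at most 2071 − 952 = 1119.
But each bag is capped at 183, so the maximum is 183.
Achievable: one at 183 and the other 14 totalling 1888, which fits since 14 × 68 ≤ 1888 ≤ 14 × 183.

183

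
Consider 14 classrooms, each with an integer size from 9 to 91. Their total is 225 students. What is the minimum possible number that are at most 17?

3

Each value above 17 is at least 18, contributing at least 18 − 9 = 9 above the floor 9.
The sum exceeds the floor total 126 by 99, so at most ⌊99/9⌋ = 11 exceed 17, and at least 3 are ≤ 17.
Exactly 3 works: 3 values at 9 and 11 at 18 total 225.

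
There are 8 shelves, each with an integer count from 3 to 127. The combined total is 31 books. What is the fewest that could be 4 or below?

Each value above 4 is at least 5, contributing at least 5 − 3 = 2 above the floor 3.
The sum exceeds the floor total 24 by 7, so at most ⌊7/2⌋ = 3 exceed 4, and at least 5 are ≤ 4.
Exactly 5 works: 5 values at 3 and 3 at 5 total 30; raise one of the low values by 1 (still ≤ 4) to hit 31.

5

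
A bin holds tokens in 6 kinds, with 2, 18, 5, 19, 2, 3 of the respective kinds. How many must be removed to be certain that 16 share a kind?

In the worst case you take as many as possible of each kind without reaching 16: 2 + 15 + 5 + 15 + 2 + 3 = 42.
The next one must give 16 of some kind, so 42 + 1 = 43.

43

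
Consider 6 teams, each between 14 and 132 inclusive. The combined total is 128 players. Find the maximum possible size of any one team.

Maximizing one value means minimizing the remaining 5.
The other 5 contribute at least 5 × 14 = 70, leaving at most 128 − 70 = 58.
Since 58 ≤ 132, this is achievable: one at 58 and 5 at 14.

58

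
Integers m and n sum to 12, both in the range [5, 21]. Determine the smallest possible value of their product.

35

For a fixed sum, mn is smallest when m and n are as far apart as possible.
At the endpoint m = 5, n = 12 − 5 = 7, so mn = 5 × 7 = 35.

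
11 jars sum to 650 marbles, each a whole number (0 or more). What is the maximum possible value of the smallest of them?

If every one of the 11 were at least 60, the total would be at least 11 × 60 = 660 > 650.
Taking 10 copies of 59 and 1 copy of 60 gives exactly 650, so 59 is attained.

59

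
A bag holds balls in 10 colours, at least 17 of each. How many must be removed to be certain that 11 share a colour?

You could draw 10 of every colour without reaching 11 of any — 100 in all.
One more forces 11 of some colour, so 100 + 1 = 101.

101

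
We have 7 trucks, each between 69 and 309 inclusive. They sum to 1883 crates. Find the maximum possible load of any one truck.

309

To make one truck as large as possible, make the other 6 as small as possible.
The other 6 contribute at least 6 × 69 = 414, leaving at most 1883 − 414 = 1469.
But each truck is capped at 309, so the maximum is 309.
Achievable: one at 309 and the other 6 totalling 1574, which fits since 6 × 69 ≤ 1574 ≤ 6 × 309.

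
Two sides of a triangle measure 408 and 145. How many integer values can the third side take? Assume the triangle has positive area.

The triangle inequality gives |408 − 145| < c < 408 + 145, i.e. 263 < c < 553.
So c can be any integer from 264 to 552: 289 values.

289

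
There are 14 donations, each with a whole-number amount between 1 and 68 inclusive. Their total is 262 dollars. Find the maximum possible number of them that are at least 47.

5

Suppose k of them are at least 47. Those contribute at least 47 each and the other 14 − k at least 1 each.
So the total is at least 47k + 1(14 − k) = 14 + 46k. This must be ≤ 262, giving k ≤ 5.
k = 5 is achieved by 5 values at 47 and 9 at 1, total 244; add 18 to one value (staying below 47) to reach 262.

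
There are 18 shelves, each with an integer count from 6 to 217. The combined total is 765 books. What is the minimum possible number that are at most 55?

5

If only k of them are at most 55, the other 18 − k are at least 56, so the total is at least (18 − k)·56 + k·6.
This is ≤ 765, so (18 − k)·56 + 6k ≤ 765, which gives k ≥ 5.
Exactly 5 works: 5 values at 6 and 13 at 56 total 758; raise one of the low values by 7 (still ≤ 55) to hit 765.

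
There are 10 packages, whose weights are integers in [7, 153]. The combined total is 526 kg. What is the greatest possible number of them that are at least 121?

If k of the values are ≥ 121, the total is ≥ 121k + 7(10 − k).
Setting 121k + 7(10 − k) ≤ 526 gives 114k ≤ 456, so k ≤ 4.
k = 4 is achieved by 4 values at 121 and 6 at 7, total 526.

4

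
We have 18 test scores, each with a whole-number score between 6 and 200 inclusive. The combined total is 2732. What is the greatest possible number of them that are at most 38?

5

Each value at 38 or below falls at least 200 − 38 = 162 short of the ceiling 200.
The ceiling total is 18 × 200 = 3600, and we need 2732, so at most ⌊(3600 − 2732)/162⌋ = 5 can be that low.
k = 5 is achieved by 5 values at 38 and 13 at 200, total 2790; lower one of the 200's by 58 (still > 38) to reach 2732.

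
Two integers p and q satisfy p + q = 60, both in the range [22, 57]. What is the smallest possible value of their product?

Since p + q is fixed, pushing one of them to its bound minimizes the product.
At the endpoint p = 22, q = 60 − 22 = 38, so pq = 22 × 38 = 836.

836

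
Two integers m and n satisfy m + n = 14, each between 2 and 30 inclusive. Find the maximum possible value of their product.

With m + n fixed, mn peaks when the two are closest together.
Taking m = 7 and n = 7 (both in [2, 30]) gives mn = 49.

49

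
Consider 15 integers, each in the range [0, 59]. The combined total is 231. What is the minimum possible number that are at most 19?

4

If only k of them are at most 19, the other 15 − k are at least 20, so the total is at least (15 − k)·20 + k·0.
This is ≤ 231, so (15 − k)·20 + 0k ≤ 231, which gives k ≥ 4.
Exactly 4 works: 4 values at 0 and 11 at 20 total 220; raise one of the low values by 11 (still ≤ 19) to hit 231.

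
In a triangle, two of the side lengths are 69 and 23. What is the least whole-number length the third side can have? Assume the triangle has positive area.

47

The third side must exceed |69 − 23| = 46.
The smallest integer above 46 is 47.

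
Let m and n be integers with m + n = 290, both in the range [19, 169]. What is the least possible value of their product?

20449

mn = m(290 − m) is concave in m, so over [121, 169] it is minimized at an endpoint.
The extreme feasible split is m = 121, n = 169, giving mn = 20449.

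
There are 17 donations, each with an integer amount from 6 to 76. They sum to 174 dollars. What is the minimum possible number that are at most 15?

10

Let j be the number exceeding 15. Then the total is ≥ 16·j + 6·(17 − j) = 102 + 10j.
So 10j ≤ 72 and j ≤ 7; hence at least 17 − 7 = 10 are ≤ 15.
Exactly 10 works: 10 values at 6 and 7 at 16 total 172; raise one of the low values by 2 (still ≤ 15) to hit 174.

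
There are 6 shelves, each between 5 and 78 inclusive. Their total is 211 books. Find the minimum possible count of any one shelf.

5

To make one shelf as small as possible, make the other 5 as large as possible.
The other 5 can take up 5 × 78 = 390 ≥ 211 − 5, so one shelf can sit at its floor of 5.
Achievable: one at 5 and the other 5 totalling 206, which fits since 5 × 5 ≤ 206 ≤ 5 × 78.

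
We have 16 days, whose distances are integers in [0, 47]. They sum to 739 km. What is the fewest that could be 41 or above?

15

Each value short of 41 is at most 40, costing at least 47 − 40 = 7 against the maximum total of 752.
We can afford to lose at most 752 − 739 = 13, so at most ⌊13/7⌋ = 1 fall short, and at least 15 are ≥ 41.
Exactly 15 works: 15 values at 47 and 1 at 40 total 745; lower one of the high values by 6 (still ≥ 41) to hit 739.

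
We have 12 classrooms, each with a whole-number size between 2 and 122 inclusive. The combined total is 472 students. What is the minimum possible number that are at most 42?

2

If only k of them are at most 42, the other 12 − k are at least 43, so the total is at least (12 − k)·43 + k·2.
This is ≤ 472, so (12 − k)·43 + 2k ≤ 472, which gives k ≥ 2.
Exactly 2 works: 2 values at 2 and 10 at 43 total 434; raise one of the low values by 38 (still ≤ 42) to hit 472.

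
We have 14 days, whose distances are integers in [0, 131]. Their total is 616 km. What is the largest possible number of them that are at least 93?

Suppose k of them are at least 93. Those contribute at least 93 each and the other 14 − k at least 0 each.
So the total is at least 93k + 0(14 − k) = 0 + 93k. This must be ≤ 616, giving k ≤ 6.
k = 6 is achieved by 6 values at 93 and 8 at 0, total 558; add 58 to one value (staying below 93) to reach 616.

6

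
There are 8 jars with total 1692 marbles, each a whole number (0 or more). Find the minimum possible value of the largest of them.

212

The average is 1692/8 > 211, so not all 8 can be 211 or less; the largest is ≥ 212.
Taking 4 copies of 211 and 4 copies of 212 gives exactly 1692, so 212 is attained.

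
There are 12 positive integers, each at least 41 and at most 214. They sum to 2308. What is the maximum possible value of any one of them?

Maximizing one value means minimizing the remaining 11.
The other 11 contribute at least 11 × 41 = 451, leaving at most 2308 − 451 = 1857.
But each integer is capped at 214, so the maximum is 214.
Achievable: one at 214 and the other 11 totalling 2094, which fits since 11 × 41 ≤ 2094 ≤ 11 × 214.

214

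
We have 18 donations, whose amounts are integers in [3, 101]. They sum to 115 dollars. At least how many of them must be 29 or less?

16

If only k of them are at most 29, the other 18 − k are at least 30, so the total is at least (18 − k)·30 + k·3.
This is ≤ 115, so (18 − k)·30 + 3k ≤ 115, which gives k ≥ 16.
Exactly 16 works: 16 values at 3 and 2 at 30 total 108; raise one of the low values by 7 (still ≤ 29) to hit 115.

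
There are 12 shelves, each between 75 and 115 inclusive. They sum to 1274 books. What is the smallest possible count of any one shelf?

75

Minimizing one value means maximizing the remaining 11.
The other 11 can take up 11 × 115 = 1265 ≥ 1274 − 75, so one shelf can sit at its floor of 75.
Achievable: one at 75 and the other 11 totalling 1199, which fits since 11 × 75 ≤ 1199 ≤ 11 × 115.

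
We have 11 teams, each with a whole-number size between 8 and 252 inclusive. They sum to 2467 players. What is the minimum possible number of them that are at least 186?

7

Suppose at most 11 − j of them reach 186; then j values are ≤ 185 and the rest ≤ 252.
The total is then ≤ 185·j + 252·(11 − j) = 2772 − 67j. For this to be ≥ 2467 we need j ≤ 4, so at least 11 − 4 = 7 must reach 186.
Exactly 7 works: 7 values at 252 and 4 at 185 total 2504; lower one of the high values by 37 (still ≥ 186) to hit 2467.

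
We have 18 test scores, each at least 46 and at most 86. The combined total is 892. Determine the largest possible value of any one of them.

86

Maximizing one value means minimizing the remaining 17.
The other 17 contribute at least 17 × 46 = 782, leaving at most 892 − 782 = 110.
But each score is capped at 86, so the maximum is 86.
Achievable: one at 86 and the other 17 totalling 806, which fits since 17 × 46 ≤ 806 ≤ 17 × 86.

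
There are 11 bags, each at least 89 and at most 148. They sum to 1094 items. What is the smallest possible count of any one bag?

89

To make one bag as small as possible, make the other 10 as large as possible.
The other 10 can take up 10 × 148 = 1480 ≥ 1094 − 89, so one bag can sit at its floor of 89.
Achievable: one at 89 and the other 10 totalling 1005, which fits since 10 × 89 ≤ 1005 ≤ 10 × 148.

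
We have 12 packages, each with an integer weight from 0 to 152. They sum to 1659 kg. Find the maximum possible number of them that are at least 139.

Suppose k of them are at least 139. Those contribute at least 139 each and the other 12 − k at least 0 each.
So the total is at least 139k + 0(12 − k) = 0 + 139k. This must be ≤ 1659, giving k ≤ 11.
k = 11 is achieved by 11 values at 139 and 1 at 0, total 1529; add 130 to one value (staying below 139) to reach 1659.

11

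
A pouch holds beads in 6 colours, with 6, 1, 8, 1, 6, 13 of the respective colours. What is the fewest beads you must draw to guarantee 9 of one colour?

31

In the worst case you take as many as possible of each colour without reaching 9: 6 + 1 + 8 + 1 + 6 + 8 = 30.
The next one must give 9 of some colour, so 30 + 1 = 31.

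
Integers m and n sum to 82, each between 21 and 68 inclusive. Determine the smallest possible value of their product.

1281

mn = m(82 − m) is concave in m, so over [21, 61] it is minimized at an endpoint.
At the endpoint m = 21, n = 82 − 21 = 61, so mn = 21 × 61 = 1281.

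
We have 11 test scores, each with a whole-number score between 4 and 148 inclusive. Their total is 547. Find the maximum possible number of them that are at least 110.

4

With k values at 110 or above and the rest at least 4, the sum is at least 44 + 106k.
Since the sum is 547, we need 106k ≤ 503, i.e. k ≤ 4.
k = 4 is achieved by 4 values at 110 and 7 at 4, total 468; add 79 to one value (staying below 110) to reach 547.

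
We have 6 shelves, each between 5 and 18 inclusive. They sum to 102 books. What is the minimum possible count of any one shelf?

Minimizing one value means maximizing the remaining 5.
The other 5 contribute at most 5 × 18 = 90, leaving at least 102 − 90 = 12.
Since 12 ≥ 5, this is achievable: one at 12 and 5 at 18.

12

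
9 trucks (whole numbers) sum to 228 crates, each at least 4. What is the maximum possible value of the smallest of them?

The 9 values sum to 228, so their minimum is at most ⌊228/9⌋ = 25.
Achievable: 6 of them at 25 and 3 at 26 total 228.

25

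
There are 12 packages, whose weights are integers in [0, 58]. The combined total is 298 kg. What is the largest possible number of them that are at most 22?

11

Suppose k of them are at most 22. Those contribute at most 22 each and the rest at most 58 each.
So the total is at most 22k + 58(12 − k) = 696 − 36k. This must still be ≥ 298, so k ≤ 11.
k = 11 is achieved by 11 values at 22 and 1 at 58, total 300; lower one of the 58's by 2 (still > 22) to reach 298.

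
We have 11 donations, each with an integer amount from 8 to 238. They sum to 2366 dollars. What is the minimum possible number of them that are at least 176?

Each value short of 176 is at most 175, costing at least 238 − 175 = 63 against the maximum total of 2618.
We can afford to lose at most 2618 − 2366 = 252, so at most ⌊252/63⌋ = 4 fall short, and at least 7 are ≥ 176.
Exactly 7 works: 7 values at 238 and 4 at 175 total 2366.

7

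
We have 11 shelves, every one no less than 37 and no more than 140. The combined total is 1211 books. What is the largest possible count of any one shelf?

Maximizing one value means minimizing the remaining 10.
The other 10 contribute at least 10 × 37 = 370, leaving at most 1211 − 370 = 841.
But each shelf is capped at 140, so the maximum is 140.
Achievable: one at 140 and the other 10 totalling 1071, which fits since 10 × 37 ≤ 1071 ≤ 10 × 140.

140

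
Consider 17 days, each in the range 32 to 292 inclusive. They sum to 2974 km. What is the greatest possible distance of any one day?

Maximizing one value means minimizing the remaining 16.
The other 16 contribute at least 16 × 32 = 512, leaving at most 2974 − 512 = 2462.
But each day is capped at 292, so the maximum is 292.
Achievable: one at 292 and the other 16 totalling 2682, which fits since 16 × 32 ≤ 2682 ≤ 16 × 292.

292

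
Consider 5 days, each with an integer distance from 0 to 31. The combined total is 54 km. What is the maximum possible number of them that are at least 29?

1

If k of the values are ≥ 29, the total is ≥ 29k + 0(5 − k).
Setting 29k + 0(5 − k) ≤ 54 gives 29k ≤ 54, so k ≤ 1.
k = 1 is achieved by 1 value at 29 and 4 at 0, total 29; add 25 to one value (staying below 29) to reach 54.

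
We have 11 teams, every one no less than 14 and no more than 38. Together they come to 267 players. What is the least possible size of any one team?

Minimizing one value means maximizing the remaining 10.
The other 10 can take up 10 × 38 = 380 ≥ 267 − 14, so one team can sit at its floor of 14.
Achievable: one at 14 and the other 10 totalling 253, which fits since 10 × 14 ≤ 253 ≤ 10 × 38.

14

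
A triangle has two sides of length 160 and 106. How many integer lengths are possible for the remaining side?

211

The triangle inequality gives |160 − 106| < c < 160 + 106, i.e. 54 < c < 266.
So c can be any integer from 55 to 265: 211 values.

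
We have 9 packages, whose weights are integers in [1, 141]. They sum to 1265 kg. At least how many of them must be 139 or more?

Suppose at most 9 − j of them reach 139; then j values are ≤ 138 and the rest ≤ 141.
The total is then ≤ 138·j + 141·(9 − j) = 1269 − 3j. For this to be ≥ 1265 we need j ≤ 1, so at least 9 − 1 = 8 must reach 139.
Exactly 8 works: 8 values at 141 and 1 at 138 total 1266; lower one of the high values by 1 (still ≥ 139) to hit 1265.

8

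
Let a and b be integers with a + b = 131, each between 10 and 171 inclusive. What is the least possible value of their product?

For a fixed sum, ab is smallest when a and b are as far apart as possible.
The extreme feasible split is a = 10, b = 121, giving ab = 1210.

1210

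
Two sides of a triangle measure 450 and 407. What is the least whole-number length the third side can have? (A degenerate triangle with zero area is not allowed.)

The third side must exceed |450 − 407| = 43.
The smallest integer above 43 is 44.

44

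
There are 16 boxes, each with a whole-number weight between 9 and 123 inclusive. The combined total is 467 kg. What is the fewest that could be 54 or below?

Each value above 54 is at least 55, contributing at least 55 − 9 = 46 above the floor 9.
The sum exceeds the floor total 144 by 323, so at most ⌊323/46⌋ = 7 exceed 54, and at least 9 are ≤ 54.
Exactly 9 works: 9 values at 9 and 7 at 55 total 466; raise one of the low values by 1 (still ≤ 54) to hit 467.

9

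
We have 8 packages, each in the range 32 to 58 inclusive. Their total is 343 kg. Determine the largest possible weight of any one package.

Maximizing one value means minimizing the remaining 7.
The other 7 contribute at least 7 × 32 = 224, leaving at most 343 − 224 = 119.
But each package is capped at 58, so the maximum is 58.
Achievable: one at 58 and the other 7 totalling 285, which fits since 7 × 32 ≤ 285 ≤ 7 × 58.

58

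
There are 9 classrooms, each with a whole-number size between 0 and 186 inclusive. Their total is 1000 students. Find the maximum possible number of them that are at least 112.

With k values at 112 or above and the rest at least 0, the sum is at least 0 + 112k.
Since the sum is 1000, we need 112k ≤ 1000, i.e. k ≤ 8.
k = 8 is achieved by 8 values at 112 and 1 at 0, total 896; add 104 to one value (staying below 112) to reach 1000.

8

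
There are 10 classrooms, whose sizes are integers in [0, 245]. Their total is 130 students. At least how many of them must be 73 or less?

9

If only k of them are at most 73, the other 10 − k are at least 74, so the total is at least (10 − k)·74 + k·0.
This is ≤ 130, so (10 − k)·74 + 0k ≤ 130, which gives k ≥ 9.
Exactly 9 works: 9 values at 0 and 1 at 74 total 74; raise one of the low values by 56 (still ≤ 73) to hit 130.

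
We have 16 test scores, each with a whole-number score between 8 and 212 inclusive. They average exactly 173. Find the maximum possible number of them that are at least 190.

The total is 16 × 173 = 2768.
With k values at 190 or above and the rest at least 8, the sum is at least 128 + 182k.
Since the sum is 2768, we need 182k ≤ 2640, i.e. k ≤ 14.
k = 14 is achieved by 14 values at 190 and 2 at 8, total 2676; add 92 to one value (staying below 190) to reach 2768.

14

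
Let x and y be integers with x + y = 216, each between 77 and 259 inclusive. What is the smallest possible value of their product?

10703

Since x + y is fixed, pushing one of them to its bound minimizes the product.
At the endpoint x = 77, y = 216 − 77 = 139, so xy = 77 × 139 = 10703.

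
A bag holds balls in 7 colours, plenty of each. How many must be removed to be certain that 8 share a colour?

50

You could draw 7 of every colour without reaching 8 of any — 49 in all.
One more forces 8 of some colour, so 49 + 1 = 50.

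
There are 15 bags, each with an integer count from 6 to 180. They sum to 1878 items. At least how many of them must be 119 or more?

Suppose at most 15 − j of them reach 119; then j values are ≤ 118 and the rest ≤ 180.
The total is then ≤ 118·j + 180·(15 − j) = 2700 − 62j. For this to be ≥ 1878 we need j ≤ 13, so at least 15 − 13 = 2 must reach 119.
Exactly 2 works: 2 values at 180 and 13 at 118 total 1894; lower one of the high values by 16 (still ≥ 119) to hit 1878.

2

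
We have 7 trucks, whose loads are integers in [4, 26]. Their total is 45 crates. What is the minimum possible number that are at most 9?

Each value above 9 is at least 10, contributing at least 10 − 4 = 6 above the floor 4.
The sum exceeds the floor total 28 by 17, so at most ⌊17/6⌋ = 2 exceed 9, and at least 5 are ≤ 9.
Exactly 5 works: 5 values at 4 and 2 at 10 total 40; raise one of the low values by 5 (still ≤ 9) to hit 45.

5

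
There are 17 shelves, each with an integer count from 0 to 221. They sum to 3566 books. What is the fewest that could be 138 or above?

15

Each value short of 138 is at most 137, costing at least 221 − 137 = 84 against the maximum total of 3757.
We can afford to lose at most 3757 − 3566 = 191, so at most ⌊191/84⌋ = 2 fall short, and at least 15 are ≥ 138.
Exactly 15 works: 15 values at 221 and 2 at 137 total 3589; lower one of the high values by 23 (still ≥ 138) to hit 3566.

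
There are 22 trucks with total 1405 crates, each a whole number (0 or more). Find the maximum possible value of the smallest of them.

63

If every one of the 22 were at least 64, the total would be at least 22 × 64 = 1408 > 1405.
Achievable: 3 of them at 63 and 19 at 64 total 1405.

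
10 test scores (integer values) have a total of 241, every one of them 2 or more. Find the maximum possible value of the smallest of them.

The average is 241/10 < 25, so some value is ≤ 24.
Equality holds with 9 values of 24 and 1 value of 25.

24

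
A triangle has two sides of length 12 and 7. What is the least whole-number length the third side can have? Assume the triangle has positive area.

The third side must exceed |12 − 7| = 5.
The smallest integer above 5 is 6.

6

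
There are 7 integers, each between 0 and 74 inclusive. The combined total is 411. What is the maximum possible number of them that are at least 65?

6

With k values at 65 or above and the rest at least 0, the sum is at least 0 + 65k.
Since the sum is 411, we need 65k ≤ 411, i.e. k ≤ 6.
k = 6 is achieved by 6 values at 65 and 1 at 0, total 390; add 21 to one value (staying below 65) to reach 411.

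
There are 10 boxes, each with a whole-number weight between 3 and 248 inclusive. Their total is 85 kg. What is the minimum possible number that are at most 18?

Let j be the number exceeding 18. Then the total is ≥ 19·j + 3·(10 − j) = 30 + 16j.
So 16j ≤ 55 and j ≤ 3; hence at least 10 − 3 = 7 are ≤ 18.
Exactly 7 works: 7 values at 3 and 3 at 19 total 78; raise one of the low values by 7 (still ≤ 18) to hit 85.

7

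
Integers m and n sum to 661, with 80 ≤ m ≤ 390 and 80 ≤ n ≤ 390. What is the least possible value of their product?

105690

For a fixed sum, mn is smallest when m and n are as far apart as possible.
The extreme feasible split is m = 271, n = 390, giving mn = 105690.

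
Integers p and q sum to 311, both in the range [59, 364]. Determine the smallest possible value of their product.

14868

pq = p(311 − p) is concave in p, so over [59, 252] it is minimized at an endpoint.
The extreme feasible split is p = 59, q = 252, giving pq = 14868.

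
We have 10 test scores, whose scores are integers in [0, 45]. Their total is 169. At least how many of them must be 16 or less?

1

Each value above 16 is at least 17, contributing at least 17 − 0 = 17 above the floor 0.
The sum exceeds the floor total 0 by 169, so at most ⌊169/17⌋ = 9 exceed 16, and at least 1 are ≤ 16.
Exactly 1 works: 1 value at 0 and 9 at 17 total 153; raise one of the low values by 16 (still ≤ 16) to hit 169.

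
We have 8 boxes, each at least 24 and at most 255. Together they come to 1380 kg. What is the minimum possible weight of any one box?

24

To make one box as small as possible, make the other 7 as large as possible.
The other 7 can take up 7 × 255 = 1785 ≥ 1380 − 24, so one box can sit at its floor of 24.
Achievable: one at 24 and the other 7 totalling 1356, which fits since 7 × 24 ≤ 1356 ≤ 7 × 255.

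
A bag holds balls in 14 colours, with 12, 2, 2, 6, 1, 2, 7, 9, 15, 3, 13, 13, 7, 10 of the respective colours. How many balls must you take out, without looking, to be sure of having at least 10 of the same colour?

85

In the worst case you take as many as possible of each colour without reaching 10: 9 + 2 + 2 + 6 + 1 + 2 + 7 + 9 + 9 + 3 + 9 + 9 + 7 + 9 = 84.
The next one must give 10 of some colour, so 84 + 1 = 85.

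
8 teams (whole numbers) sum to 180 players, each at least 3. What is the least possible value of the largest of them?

23

The average is 180/8 > 22, so not all 8 can be 22 or less; the largest is ≥ 23.
Equality holds with 4 values of 23 and 4 values of 22.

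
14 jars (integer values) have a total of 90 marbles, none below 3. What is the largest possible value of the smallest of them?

6

If every one of the 14 were at least 7, the total would be at least 14 × 7 = 98 > 90.
Taking 8 copies of 6 and 6 copies of 7 gives exactly 90, so 6 is attained.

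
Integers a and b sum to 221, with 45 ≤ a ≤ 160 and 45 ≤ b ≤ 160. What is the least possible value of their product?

For a fixed sum, ab is smallest when a and b are as far apart as possible.
The extreme feasible split is a = 61, b = 160, giving ab = 9760.

9760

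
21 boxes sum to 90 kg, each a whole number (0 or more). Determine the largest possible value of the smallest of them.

4

The average is 90/21 < 5, so some value is ≤ 4.
Equality holds with 15 values of 4 and 6 values of 5.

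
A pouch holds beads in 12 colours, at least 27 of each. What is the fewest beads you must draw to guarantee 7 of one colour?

You could draw 6 of every colour without reaching 7 of any — 72 in all.
One more forces 7 of some colour, so 72 + 1 = 73.

73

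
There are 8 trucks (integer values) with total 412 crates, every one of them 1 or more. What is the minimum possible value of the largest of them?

The 8 values sum to 412, so their maximum is at least ⌈412/8⌉ = 52.
Achievable: 4 of them at 52 and 4 at 51 total 412.

52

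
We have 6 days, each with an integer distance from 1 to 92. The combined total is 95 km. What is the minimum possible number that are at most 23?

If only k of them are at most 23, the other 6 − k are at least 24, so the total is at least (6 − k)·24 + k·1.
This is ≤ 95, so (6 − k)·24 + 1k ≤ 95, which gives k ≥ 3.
Exactly 3 works: 3 values at 1 and 3 at 24 total 75; raise one of the low values by 20 (still ≤ 23) to hit 95.

3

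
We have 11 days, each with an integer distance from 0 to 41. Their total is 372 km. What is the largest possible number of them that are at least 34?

If k of the values are ≥ 34, the total is ≥ 34k + 0(11 − k).
Setting 34k + 0(11 − k) ≤ 372 gives 34k ≤ 372, so k ≤ 10.
k = 10 is achieved by 10 values at 34 and 1 at 0, total 340; add 32 to one value (staying below 34) to reach 372.

10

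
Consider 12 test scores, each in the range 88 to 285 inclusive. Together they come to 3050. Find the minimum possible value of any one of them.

To make one score as small as possible, make the other 11 as large as possible.
The other 11 can take up 11 × 285 = 3135 ≥ 3050 − 88, so one score can sit at its floor of 88.
Achievable: one at 88 and the other 11 totalling 2962, which fits since 11 × 88 ≤ 2962 ≤ 11 × 285.

88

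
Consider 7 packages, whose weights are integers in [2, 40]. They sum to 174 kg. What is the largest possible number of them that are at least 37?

4

If k of the values are ≥ 37, the total is ≥ 37k + 2(7 − k).
Setting 37k + 2(7 − k) ≤ 174 gives 35k ≤ 160, so k ≤ 4.
k = 4 is achieved by 4 values at 37 and 3 at 2, total 154; add 20 to one value (staying below 37) to reach 174.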